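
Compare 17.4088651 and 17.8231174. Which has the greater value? 17.8231174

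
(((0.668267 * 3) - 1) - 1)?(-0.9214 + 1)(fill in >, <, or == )<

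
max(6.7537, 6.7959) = 6.7959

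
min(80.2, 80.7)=80.2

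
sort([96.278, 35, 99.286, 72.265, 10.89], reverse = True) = [99.286, 96.278, 72.265, 35, 10.89]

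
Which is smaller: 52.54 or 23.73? 23.73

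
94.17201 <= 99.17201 True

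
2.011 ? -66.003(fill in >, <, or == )>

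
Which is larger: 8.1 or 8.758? 8.758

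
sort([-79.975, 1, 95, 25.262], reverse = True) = [95, 25.262, 1, -79.975]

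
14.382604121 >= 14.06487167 True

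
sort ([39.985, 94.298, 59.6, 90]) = [39.985, 59.6, 90, 94.298]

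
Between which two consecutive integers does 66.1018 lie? 66 and 67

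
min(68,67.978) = 67.978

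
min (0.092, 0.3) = 0.092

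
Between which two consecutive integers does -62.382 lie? -63 and -62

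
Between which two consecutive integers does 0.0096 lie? 0 and 1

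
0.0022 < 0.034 True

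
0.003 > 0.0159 False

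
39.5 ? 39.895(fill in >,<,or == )<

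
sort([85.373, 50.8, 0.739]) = [0.739, 50.8, 85.373]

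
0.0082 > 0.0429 False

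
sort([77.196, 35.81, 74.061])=[35.81, 74.061, 77.196]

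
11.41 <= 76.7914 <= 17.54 False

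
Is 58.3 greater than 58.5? No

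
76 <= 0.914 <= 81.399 False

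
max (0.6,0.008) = 0.6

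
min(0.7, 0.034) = 0.034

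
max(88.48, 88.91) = 88.91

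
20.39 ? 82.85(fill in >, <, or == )<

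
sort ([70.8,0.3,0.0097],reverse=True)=[70.8,0.3,0.0097]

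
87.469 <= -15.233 False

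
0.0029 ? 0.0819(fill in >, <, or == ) <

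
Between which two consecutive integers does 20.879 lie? 20 and 21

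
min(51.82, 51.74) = 51.74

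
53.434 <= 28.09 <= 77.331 False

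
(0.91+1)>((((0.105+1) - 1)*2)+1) True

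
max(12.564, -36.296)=12.564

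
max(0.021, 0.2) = 0.2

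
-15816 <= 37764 True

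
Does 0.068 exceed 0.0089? Yes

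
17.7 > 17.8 False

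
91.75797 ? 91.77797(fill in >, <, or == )<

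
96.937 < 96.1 False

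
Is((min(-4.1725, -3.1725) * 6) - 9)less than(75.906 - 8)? Yes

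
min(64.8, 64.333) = 64.333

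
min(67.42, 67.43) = 67.42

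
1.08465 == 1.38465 False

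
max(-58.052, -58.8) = -58.052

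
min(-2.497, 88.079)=-2.497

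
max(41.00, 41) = 41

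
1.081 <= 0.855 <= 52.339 False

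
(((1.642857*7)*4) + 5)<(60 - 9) True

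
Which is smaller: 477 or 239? 239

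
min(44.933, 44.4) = 44.4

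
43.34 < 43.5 True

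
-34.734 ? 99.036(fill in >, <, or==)<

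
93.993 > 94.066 False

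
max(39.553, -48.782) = 39.553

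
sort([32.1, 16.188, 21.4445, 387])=[16.188, 21.4445, 32.1, 387]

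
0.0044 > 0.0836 False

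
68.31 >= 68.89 False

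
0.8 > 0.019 True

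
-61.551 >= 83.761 False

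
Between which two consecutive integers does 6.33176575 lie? 6 and 7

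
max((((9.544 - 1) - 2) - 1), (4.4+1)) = 5.544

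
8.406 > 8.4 True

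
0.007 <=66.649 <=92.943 True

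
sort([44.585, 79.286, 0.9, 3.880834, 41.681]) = [0.9, 3.880834, 41.681, 44.585, 79.286]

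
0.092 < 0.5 True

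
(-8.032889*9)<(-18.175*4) False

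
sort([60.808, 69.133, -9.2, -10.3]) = [-10.3, -9.2, 60.808, 69.133]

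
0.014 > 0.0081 True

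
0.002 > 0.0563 False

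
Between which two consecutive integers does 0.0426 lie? 0 and 1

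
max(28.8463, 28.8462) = 28.8463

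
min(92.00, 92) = 92.00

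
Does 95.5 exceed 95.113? Yes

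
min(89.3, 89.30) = 89.3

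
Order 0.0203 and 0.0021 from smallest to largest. 0.0021, 0.0203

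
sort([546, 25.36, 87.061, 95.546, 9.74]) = [9.74, 25.36, 87.061, 95.546, 546]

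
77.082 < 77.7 True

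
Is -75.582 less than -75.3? Yes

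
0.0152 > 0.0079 True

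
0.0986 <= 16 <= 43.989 True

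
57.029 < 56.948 False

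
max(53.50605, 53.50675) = 53.50675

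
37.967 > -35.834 True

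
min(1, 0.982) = 0.982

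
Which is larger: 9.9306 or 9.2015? 9.9306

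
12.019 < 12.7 True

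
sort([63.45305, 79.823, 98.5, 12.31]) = [12.31, 63.45305, 79.823, 98.5]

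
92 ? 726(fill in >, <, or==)<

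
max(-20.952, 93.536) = 93.536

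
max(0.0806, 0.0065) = 0.0806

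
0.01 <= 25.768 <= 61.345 True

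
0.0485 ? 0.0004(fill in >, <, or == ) >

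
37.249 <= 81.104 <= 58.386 False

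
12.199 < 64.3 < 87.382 True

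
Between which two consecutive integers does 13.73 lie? 13 and 14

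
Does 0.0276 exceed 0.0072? Yes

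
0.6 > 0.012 True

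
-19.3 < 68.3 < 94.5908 True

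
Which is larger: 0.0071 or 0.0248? 0.0248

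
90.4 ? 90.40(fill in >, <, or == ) ==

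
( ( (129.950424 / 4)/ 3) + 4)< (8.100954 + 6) False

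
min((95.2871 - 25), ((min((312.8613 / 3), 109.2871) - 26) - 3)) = 70.2871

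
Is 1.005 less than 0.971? No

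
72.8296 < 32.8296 False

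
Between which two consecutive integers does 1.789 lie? 1 and 2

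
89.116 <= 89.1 False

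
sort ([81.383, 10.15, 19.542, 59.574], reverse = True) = [81.383, 59.574, 19.542, 10.15]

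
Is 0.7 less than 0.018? No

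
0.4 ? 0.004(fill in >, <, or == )>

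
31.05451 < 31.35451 True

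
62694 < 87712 True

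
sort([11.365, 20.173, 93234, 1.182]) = [1.182, 11.365, 20.173, 93234]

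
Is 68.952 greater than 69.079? No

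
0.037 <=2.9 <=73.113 True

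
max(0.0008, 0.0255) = 0.0255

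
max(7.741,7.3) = 7.741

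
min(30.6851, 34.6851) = 30.6851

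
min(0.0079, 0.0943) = 0.0079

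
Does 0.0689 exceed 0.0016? Yes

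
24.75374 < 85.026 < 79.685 False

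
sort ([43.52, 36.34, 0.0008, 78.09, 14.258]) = [0.0008, 14.258, 36.34, 43.52, 78.09]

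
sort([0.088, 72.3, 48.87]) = [0.088, 48.87, 72.3]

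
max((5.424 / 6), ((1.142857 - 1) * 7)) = 0.999999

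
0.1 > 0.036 True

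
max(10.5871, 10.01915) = 10.5871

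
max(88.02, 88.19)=88.19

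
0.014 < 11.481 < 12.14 True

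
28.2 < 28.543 True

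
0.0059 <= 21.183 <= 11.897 False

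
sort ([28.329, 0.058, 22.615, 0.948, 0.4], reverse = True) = [28.329, 22.615, 0.948, 0.4, 0.058]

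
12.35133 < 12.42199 True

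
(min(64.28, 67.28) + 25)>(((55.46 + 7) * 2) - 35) False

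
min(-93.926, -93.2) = -93.926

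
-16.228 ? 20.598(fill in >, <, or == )<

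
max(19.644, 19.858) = 19.858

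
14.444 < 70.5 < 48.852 False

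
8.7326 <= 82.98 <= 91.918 True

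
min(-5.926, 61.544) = -5.926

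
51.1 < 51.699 True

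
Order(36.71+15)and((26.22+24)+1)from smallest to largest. ((26.22+24)+1), (36.71+15)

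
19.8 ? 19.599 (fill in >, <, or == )>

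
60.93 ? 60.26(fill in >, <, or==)>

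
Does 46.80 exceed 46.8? No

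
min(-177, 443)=-177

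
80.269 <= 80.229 False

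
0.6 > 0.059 True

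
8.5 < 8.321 False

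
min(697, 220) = 220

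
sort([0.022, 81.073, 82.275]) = [0.022, 81.073, 82.275]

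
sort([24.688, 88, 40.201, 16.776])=[16.776, 24.688, 40.201, 88]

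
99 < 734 True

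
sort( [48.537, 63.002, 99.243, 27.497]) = [27.497, 48.537, 63.002, 99.243]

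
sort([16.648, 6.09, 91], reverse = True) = [91, 16.648, 6.09]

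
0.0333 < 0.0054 False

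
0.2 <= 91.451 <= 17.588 False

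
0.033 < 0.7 True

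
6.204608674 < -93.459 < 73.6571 False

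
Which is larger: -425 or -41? -41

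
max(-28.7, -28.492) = -28.492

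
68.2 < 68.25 True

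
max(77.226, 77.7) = 77.7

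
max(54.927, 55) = 55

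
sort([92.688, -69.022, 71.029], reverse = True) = [92.688, 71.029, -69.022]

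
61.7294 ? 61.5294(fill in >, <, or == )>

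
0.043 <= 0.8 True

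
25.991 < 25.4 False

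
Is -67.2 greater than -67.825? Yes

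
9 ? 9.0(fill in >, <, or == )==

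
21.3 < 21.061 False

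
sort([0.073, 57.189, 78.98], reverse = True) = [78.98, 57.189, 0.073]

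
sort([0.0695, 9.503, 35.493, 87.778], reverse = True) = [87.778, 35.493, 9.503, 0.0695]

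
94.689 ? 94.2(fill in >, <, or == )>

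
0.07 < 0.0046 False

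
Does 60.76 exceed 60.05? Yes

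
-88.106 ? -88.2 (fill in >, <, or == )>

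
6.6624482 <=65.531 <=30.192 False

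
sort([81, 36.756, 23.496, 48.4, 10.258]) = [10.258, 23.496, 36.756, 48.4, 81]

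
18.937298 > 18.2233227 True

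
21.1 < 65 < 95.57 True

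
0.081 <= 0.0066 False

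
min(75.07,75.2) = 75.07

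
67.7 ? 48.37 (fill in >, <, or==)>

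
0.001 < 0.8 True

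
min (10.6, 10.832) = 10.6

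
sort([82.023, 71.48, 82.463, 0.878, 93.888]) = [0.878, 71.48, 82.023, 82.463, 93.888]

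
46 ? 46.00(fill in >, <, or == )==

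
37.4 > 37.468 False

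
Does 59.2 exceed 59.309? No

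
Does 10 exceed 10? No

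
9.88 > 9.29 True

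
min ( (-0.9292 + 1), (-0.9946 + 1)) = 0.0054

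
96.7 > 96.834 False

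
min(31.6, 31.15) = 31.15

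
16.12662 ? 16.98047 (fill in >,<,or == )<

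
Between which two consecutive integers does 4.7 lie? 4 and 5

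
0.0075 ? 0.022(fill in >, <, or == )<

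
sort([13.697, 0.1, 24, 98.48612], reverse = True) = [98.48612, 24, 13.697, 0.1]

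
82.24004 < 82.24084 True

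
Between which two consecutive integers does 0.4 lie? 0 and 1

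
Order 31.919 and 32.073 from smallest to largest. 31.919, 32.073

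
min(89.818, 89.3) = 89.3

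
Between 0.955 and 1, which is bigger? 1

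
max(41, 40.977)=41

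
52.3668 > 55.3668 False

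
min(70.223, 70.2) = 70.2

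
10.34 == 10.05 False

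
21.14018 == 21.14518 False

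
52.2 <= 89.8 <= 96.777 True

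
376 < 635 True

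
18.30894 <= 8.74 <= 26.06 False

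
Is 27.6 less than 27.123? No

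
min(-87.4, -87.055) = -87.4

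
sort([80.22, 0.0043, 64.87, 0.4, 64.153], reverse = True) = [80.22, 64.87, 64.153, 0.4, 0.0043]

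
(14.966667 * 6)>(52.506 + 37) True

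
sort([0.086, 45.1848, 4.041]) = [0.086, 4.041, 45.1848]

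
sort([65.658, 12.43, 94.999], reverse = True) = [94.999, 65.658, 12.43]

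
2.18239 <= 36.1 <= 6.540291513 False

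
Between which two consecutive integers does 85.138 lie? 85 and 86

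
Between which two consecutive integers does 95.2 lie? 95 and 96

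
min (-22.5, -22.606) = -22.606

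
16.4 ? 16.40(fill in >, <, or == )==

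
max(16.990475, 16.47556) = 16.990475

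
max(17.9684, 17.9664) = 17.9684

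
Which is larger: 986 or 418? 986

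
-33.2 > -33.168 False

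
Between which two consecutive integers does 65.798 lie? 65 and 66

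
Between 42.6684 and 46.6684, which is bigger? 46.6684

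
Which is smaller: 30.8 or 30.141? 30.141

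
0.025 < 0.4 True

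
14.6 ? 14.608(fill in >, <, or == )<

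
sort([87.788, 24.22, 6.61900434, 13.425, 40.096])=[6.61900434, 13.425, 24.22, 40.096, 87.788]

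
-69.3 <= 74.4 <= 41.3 False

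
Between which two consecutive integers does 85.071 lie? 85 and 86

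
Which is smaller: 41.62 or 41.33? 41.33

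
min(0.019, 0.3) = 0.019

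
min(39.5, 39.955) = 39.5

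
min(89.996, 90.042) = 89.996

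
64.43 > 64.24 True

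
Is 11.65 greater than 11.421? Yes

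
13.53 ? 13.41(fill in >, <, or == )>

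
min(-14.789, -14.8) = -14.8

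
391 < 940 True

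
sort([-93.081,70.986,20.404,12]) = [-93.081,12,20.404,70.986]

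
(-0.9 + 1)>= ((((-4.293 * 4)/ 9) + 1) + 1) True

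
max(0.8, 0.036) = 0.8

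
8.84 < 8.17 False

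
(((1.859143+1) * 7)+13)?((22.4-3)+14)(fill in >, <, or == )<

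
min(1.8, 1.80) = 1.8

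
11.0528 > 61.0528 False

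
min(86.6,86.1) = 86.1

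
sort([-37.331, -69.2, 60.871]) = [-69.2, -37.331, 60.871]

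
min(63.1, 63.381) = 63.1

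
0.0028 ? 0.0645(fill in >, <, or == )<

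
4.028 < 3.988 False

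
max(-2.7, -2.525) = -2.525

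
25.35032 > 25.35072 False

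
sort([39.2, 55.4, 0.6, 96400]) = [0.6, 39.2, 55.4, 96400]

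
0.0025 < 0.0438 True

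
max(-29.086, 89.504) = 89.504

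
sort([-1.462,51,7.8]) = [-1.462,7.8,51]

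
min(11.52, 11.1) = 11.1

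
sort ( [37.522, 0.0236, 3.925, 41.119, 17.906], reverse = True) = [41.119, 37.522, 17.906, 3.925, 0.0236]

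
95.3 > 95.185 True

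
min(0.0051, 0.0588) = 0.0051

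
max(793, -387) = 793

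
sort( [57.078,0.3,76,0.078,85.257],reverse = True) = [85.257,76,57.078,0.3,0.078]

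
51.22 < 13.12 False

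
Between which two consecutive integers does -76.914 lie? -77 and -76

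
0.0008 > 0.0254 False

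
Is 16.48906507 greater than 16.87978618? No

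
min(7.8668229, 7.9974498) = 7.8668229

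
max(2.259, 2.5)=2.5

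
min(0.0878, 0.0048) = 0.0048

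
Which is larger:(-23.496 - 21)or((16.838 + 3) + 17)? ((16.838 + 3) + 17)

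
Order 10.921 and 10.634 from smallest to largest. 10.634, 10.921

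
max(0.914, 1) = 1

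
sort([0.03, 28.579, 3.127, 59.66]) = [0.03, 3.127, 28.579, 59.66]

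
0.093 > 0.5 False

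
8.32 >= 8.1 True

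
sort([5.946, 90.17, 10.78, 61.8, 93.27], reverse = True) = [93.27, 90.17, 61.8, 10.78, 5.946]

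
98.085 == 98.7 False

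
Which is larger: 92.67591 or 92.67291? 92.67591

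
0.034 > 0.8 False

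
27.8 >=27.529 True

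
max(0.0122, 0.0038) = 0.0122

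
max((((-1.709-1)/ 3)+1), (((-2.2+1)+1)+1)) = 0.8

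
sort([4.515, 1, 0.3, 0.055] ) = [0.055, 0.3, 1, 4.515]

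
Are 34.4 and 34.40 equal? Yes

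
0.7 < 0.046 False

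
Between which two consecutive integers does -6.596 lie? -7 and -6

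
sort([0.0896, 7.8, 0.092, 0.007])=[0.007, 0.0896, 0.092, 7.8]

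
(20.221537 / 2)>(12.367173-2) False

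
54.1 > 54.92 False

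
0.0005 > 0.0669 False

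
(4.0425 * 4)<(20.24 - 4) True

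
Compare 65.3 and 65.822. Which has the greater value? 65.822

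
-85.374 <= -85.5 False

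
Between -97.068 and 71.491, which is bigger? 71.491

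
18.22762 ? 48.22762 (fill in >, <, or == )<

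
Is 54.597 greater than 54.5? Yes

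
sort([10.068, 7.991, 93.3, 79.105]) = [7.991, 10.068, 79.105, 93.3]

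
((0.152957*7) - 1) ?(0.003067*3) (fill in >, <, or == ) >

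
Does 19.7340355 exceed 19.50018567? Yes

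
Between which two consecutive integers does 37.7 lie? 37 and 38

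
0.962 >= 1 False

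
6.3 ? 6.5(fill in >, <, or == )<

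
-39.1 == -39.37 False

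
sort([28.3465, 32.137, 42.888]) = [28.3465, 32.137, 42.888]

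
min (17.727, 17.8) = 17.727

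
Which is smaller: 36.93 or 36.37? 36.37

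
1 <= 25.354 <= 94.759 True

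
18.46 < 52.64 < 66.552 True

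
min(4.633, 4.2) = 4.2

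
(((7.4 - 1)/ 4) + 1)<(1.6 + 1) False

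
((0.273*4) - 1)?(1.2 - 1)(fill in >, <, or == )<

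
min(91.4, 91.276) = 91.276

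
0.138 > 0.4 False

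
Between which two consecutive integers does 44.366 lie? 44 and 45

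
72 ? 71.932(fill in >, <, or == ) >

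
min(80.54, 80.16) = 80.16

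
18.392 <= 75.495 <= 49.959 False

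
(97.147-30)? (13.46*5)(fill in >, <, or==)<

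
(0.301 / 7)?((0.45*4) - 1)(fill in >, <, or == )<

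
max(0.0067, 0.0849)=0.0849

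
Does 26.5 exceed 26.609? No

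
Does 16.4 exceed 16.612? No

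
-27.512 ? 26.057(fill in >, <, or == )<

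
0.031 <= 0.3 True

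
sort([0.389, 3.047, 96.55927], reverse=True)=[96.55927, 3.047, 0.389]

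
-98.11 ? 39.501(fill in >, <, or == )<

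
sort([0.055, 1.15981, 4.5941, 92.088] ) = [0.055, 1.15981, 4.5941, 92.088]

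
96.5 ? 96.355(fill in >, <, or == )>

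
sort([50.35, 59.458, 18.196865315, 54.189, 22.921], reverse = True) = [59.458, 54.189, 50.35, 22.921, 18.196865315]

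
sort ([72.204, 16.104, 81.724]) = [16.104, 72.204, 81.724]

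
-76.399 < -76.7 False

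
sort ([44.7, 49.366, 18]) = [18, 44.7, 49.366]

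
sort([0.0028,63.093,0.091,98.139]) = [0.0028,0.091,63.093,98.139]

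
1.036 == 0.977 False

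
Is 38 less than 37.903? No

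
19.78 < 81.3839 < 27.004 False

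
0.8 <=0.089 False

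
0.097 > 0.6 False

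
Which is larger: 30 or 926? 926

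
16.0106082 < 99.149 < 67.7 False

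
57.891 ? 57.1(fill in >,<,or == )>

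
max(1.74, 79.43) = 79.43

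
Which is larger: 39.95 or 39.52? 39.95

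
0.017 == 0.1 False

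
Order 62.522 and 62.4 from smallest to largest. 62.4, 62.522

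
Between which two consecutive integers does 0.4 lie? 0 and 1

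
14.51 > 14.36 True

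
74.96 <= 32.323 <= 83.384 False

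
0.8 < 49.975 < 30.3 False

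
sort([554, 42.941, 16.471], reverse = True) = [554, 42.941, 16.471]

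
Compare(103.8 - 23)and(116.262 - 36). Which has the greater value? (103.8 - 23)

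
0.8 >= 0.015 True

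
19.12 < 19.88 True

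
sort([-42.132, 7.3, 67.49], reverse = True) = [67.49, 7.3, -42.132]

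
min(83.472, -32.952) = -32.952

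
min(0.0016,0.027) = 0.0016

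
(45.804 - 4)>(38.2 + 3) True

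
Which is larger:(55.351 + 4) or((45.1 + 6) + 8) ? (55.351 + 4)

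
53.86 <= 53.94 True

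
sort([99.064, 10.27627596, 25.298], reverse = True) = [99.064, 25.298, 10.27627596]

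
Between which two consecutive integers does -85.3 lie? -86 and -85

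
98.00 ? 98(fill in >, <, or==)==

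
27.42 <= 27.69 True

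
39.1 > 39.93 False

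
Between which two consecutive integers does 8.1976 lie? 8 and 9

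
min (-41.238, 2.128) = -41.238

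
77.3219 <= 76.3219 False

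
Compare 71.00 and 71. They are equal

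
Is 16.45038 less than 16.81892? Yes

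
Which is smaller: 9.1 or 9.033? 9.033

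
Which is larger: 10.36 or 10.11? 10.36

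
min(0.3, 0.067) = 0.067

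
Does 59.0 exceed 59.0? No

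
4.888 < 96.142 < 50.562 False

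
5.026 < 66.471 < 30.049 False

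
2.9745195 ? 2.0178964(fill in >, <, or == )>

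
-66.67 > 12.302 False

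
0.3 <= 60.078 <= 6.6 False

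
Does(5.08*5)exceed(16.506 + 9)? No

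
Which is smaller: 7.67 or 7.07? 7.07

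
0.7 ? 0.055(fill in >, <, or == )>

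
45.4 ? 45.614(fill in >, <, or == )<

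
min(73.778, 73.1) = 73.1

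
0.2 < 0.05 False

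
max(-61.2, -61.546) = -61.2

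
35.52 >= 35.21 True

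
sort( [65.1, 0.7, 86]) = [0.7, 65.1, 86]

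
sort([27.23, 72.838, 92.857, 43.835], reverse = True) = [92.857, 72.838, 43.835, 27.23]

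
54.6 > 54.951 False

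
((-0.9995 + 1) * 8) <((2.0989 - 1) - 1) True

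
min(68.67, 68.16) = 68.16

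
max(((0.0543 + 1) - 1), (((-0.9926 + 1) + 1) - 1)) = 0.0543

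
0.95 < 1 True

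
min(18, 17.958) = 17.958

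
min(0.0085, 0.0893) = 0.0085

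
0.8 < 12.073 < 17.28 True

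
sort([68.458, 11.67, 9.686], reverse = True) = [68.458, 11.67, 9.686]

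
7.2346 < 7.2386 True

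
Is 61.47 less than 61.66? Yes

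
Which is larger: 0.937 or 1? 1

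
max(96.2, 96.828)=96.828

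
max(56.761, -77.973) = 56.761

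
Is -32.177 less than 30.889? Yes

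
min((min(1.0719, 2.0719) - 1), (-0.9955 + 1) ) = 0.0045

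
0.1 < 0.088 False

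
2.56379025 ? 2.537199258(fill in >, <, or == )>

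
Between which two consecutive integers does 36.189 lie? 36 and 37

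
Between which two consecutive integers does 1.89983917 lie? 1 and 2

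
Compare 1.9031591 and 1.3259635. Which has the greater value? 1.9031591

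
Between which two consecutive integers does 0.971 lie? 0 and 1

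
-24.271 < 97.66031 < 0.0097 False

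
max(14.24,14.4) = 14.4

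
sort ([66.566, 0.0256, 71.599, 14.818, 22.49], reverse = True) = [71.599, 66.566, 22.49, 14.818, 0.0256]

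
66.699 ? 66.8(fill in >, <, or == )<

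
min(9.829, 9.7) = 9.7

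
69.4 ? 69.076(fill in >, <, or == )>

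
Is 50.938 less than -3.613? No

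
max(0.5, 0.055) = 0.5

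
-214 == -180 False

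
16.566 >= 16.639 False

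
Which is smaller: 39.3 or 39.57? 39.3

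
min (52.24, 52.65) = 52.24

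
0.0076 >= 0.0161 False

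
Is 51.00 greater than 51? No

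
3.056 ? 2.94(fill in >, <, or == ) >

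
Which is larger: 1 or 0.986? 1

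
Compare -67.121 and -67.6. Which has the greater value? -67.121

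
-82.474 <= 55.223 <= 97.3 True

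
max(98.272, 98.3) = 98.3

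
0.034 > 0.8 False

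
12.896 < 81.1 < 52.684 False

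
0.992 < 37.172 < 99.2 True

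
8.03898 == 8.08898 False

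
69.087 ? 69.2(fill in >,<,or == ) <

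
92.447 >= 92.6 False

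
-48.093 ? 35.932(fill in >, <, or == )<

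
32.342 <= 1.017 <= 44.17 False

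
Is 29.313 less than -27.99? No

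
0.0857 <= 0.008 False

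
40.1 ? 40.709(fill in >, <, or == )<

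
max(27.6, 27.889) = 27.889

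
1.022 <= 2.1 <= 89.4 True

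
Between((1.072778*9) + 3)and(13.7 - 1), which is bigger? (13.7 - 1)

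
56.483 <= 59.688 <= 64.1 True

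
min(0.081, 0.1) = 0.081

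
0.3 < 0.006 False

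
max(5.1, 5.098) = 5.1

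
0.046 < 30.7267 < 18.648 False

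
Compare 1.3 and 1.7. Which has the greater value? 1.7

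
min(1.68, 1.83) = 1.68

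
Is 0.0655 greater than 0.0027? Yes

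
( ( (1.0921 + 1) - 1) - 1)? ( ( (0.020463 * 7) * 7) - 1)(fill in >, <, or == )>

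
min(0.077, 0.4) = 0.077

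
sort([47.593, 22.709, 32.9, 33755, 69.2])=[22.709, 32.9, 47.593, 69.2, 33755]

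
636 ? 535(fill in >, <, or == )>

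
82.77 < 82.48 False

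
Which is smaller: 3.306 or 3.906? 3.306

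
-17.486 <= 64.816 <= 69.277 True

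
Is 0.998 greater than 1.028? No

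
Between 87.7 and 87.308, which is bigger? 87.7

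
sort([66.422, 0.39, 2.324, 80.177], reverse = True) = [80.177, 66.422, 2.324, 0.39]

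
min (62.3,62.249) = 62.249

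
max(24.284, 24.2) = 24.284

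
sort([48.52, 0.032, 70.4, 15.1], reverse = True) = [70.4, 48.52, 15.1, 0.032]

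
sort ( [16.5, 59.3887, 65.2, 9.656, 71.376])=[9.656, 16.5, 59.3887, 65.2, 71.376]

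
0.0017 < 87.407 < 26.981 False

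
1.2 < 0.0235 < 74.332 False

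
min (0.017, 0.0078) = 0.0078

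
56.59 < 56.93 True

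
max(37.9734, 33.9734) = 37.9734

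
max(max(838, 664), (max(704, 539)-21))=838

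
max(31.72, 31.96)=31.96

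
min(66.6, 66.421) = 66.421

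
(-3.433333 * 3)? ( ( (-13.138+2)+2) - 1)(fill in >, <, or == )<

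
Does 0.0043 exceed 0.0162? No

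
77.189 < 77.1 False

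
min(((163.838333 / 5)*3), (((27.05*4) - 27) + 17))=98.2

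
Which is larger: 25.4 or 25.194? 25.4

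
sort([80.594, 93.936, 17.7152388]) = [17.7152388, 80.594, 93.936]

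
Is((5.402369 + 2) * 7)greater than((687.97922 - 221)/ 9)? No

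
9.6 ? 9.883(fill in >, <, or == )<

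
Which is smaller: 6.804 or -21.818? -21.818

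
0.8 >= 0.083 True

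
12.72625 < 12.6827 False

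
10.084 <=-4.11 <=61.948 False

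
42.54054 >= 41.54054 True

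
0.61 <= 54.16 True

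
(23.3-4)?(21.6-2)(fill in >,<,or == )<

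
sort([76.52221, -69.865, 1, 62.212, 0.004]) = [-69.865, 0.004, 1, 62.212, 76.52221]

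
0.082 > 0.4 False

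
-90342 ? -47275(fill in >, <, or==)<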